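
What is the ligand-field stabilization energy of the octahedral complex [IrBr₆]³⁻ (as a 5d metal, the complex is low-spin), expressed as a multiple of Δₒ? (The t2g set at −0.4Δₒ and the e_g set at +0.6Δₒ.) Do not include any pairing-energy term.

-2.4 Δₒ

Each Br⁻ contributes -1; 6 × (-1) = -6. With overall charge -3, Ir is in the +3 oxidation state.
Ir sits in group 9; removing 3 electrons leaves Ir³⁺ with 9 − 3 = 6 d electrons.
Configuration: t2g^6 e_g^0.
CFSE = 6(-0.4Δₒ) + 0(0.6Δₒ) = -2.4Δₒ + 0.0Δₒ = -2.4Δₒ.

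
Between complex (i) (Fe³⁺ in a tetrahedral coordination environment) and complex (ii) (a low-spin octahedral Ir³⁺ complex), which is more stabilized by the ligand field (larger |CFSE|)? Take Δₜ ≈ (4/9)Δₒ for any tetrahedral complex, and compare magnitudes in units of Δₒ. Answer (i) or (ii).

(i): Fe sits in group 8; removing 3 electrons leaves Fe³⁺ with 8 − 3 = 5 d electrons; With tetrahedral geometry the complex is necessarily high-spin; e² t₂³, CFSE = 0.0Δₜ ≈ 0.00Δₒ.
(ii): Ir is in group 9, so Ir³⁺ is d⁶ (9 − 3 = 6); t2g^6 e_g^0, CFSE = -2.4Δₒ.
So (ii) has the larger |CFSE|.

(ii)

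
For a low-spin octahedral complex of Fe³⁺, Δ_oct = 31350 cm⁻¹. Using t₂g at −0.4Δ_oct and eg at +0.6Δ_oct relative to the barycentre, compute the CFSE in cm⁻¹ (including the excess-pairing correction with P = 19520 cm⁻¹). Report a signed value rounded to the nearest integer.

Fe is in group 8, so Fe³⁺ is d⁵ (8 − 3 = 5).
Configuration: t₂g⁵ eg⁰.
CFSE(orbital) = 5×(-0.4Δ_oct) + 0×(0.6Δ_oct) = -2.0Δ_oct; with Δ_oct = 31350 cm⁻¹ that is -62700 cm⁻¹.
Relative to high-spin t₂g³ eg² (0 paired), the low-spin configuration has 2 additional pairs, contributing +2 × 19520 = +39040 cm⁻¹.
Combining: -62700 + 39040 = -23660 cm⁻¹.

-23660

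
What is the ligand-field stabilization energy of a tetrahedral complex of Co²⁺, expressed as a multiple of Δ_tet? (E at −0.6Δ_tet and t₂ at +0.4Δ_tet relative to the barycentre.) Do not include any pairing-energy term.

-1.2 Δ_tet

Co²⁺: group 9, so d-count = 9 − 2 = 7.
With tetrahedral geometry the complex is necessarily high-spin.
Configuration: e⁴ t₂³.
CFSE = 4(-0.6Δ_tet) + 3(0.4Δ_tet) = -2.4Δ_tet + 1.2Δ_tet = -1.2Δ_tet.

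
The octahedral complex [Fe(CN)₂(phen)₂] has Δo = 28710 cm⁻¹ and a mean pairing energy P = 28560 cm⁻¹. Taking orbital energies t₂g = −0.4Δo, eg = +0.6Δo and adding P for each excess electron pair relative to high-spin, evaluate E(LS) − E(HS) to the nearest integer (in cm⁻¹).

-300

Ligand charges: 2×(-1) from CN⁻ and 2×(+0) from phen sum to -2; with overall charge +0, Fe is +2.
Group 8 minus oxidation state +2 gives a d⁶ configuration for Fe²⁺.
In the high-spin limit (t₂g⁴ eg²) the orbital term is -0.4Δo = -11484 cm⁻¹, with no excess pairing.
For low-spin the configuration is t₂g⁶ eg⁰: orbital energy -2.4 × 28710 = -68904 cm⁻¹, and 2 additional pairs relative to high-spin add 57120 cm⁻¹, giving -11784 cm⁻¹.
The difference is -11784 − (-11484) = -300 cm⁻¹, so low-spin lies lower.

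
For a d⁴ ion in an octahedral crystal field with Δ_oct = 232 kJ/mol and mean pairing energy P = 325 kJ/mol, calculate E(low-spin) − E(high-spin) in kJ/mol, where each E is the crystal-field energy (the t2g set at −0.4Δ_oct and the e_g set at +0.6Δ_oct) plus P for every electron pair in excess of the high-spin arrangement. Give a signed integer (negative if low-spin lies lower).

In the high-spin limit (t2g^3 e_g^1) the orbital term is -0.6Δ_oct = -139 kJ/mol, with no excess pairing.
Low-spin: t2g^4 e_g^0, orbital CFSE = -1.6Δ_oct = -371 kJ/mol; plus 1 excess pair × P = +325 kJ/mol; total -46 kJ/mol.
Thus E(LS) − E(HS) = 93 kJ/mol.

93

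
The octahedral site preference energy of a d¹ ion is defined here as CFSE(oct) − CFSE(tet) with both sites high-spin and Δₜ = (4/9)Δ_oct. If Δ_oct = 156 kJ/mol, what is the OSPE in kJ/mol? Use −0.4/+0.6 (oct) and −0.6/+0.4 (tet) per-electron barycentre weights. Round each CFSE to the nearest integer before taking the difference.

-20

Octahedral high-spin t2g^1 e_g^0: CFSE = -0.4 × 156 = -62 kJ/mol.
Tetrahedral e^1 t2^0 gives -0.6Δₜ = -0.6 × (4/9) × 156 = -42 kJ/mol.
OSPE = CFSE(oct) − CFSE(tet) = -62 − (-42) = -20 kJ/mol.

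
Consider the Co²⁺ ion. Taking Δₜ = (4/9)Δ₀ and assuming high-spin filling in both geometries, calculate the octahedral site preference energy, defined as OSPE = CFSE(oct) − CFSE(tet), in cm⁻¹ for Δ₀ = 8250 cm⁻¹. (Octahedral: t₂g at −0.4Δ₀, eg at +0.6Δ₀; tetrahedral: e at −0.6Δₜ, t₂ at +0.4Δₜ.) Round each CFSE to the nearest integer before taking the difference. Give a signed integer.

-2200

Group 9 minus oxidation state +2 gives a d⁷ configuration for Co²⁺.
Octahedral (high-spin): t2g^5 e_g^2, CFSE = 5(−0.4) + 2(+0.6) = -0.8Δ₀ = -0.8 × 8250 = -6600 cm⁻¹.
Tetrahedral: e^4 t2^3, CFSE = 4(−0.6) + 3(+0.4) = -1.2Δₜ = -1.2 × (4/9) × 8250 = -4400 cm⁻¹.
OSPE = -6600 − (-4400) = -2200 cm⁻¹.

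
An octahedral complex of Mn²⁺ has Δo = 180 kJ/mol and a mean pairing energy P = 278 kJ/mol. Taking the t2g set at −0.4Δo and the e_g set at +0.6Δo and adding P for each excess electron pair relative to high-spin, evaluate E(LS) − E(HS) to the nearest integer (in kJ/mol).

196

Mn is in group 7, so Mn²⁺ is d⁵ (7 − 2 = 5).
High-spin: t2g^3 e_g^2, CFSE = 0.0Δo = 0 kJ/mol.
For low-spin the configuration is t2g^5 e_g^0: orbital energy -2.0 × 180 = -360 kJ/mol, and 2 additional pairs relative to high-spin add 556 kJ/mol, giving 196 kJ/mol.
E(LS) − E(HS) = 196 − (0) = 196 kJ/mol.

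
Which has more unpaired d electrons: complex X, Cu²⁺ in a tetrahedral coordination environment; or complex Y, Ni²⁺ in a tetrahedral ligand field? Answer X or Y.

X: Group 11 minus oxidation state +2 gives a d⁹ configuration for Cu²⁺; Tetrahedral splitting is small, so the complex is high-spin; e^4 t2^5 → 1 unpaired.
Y: Ni is in group 10, so Ni²⁺ is d⁸ (10 − 2 = 8); With tetrahedral geometry the complex is necessarily high-spin; e^4 t2^4 → 2 unpaired.
So Y has more unpaired electrons.

Y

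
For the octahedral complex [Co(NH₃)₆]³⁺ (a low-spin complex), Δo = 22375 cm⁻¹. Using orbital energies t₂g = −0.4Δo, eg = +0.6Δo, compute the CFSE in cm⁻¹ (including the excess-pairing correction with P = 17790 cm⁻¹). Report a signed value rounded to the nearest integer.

NH₃ is neutral, so the +3 overall charge sits on Co: oxidation state +3.
Group 9 minus oxidation state +3 gives a d⁶ configuration for Co³⁺.
Electron filling gives t₂g⁶ eg⁰.
Orbital CFSE = 6(-0.4) + 0(0.6) = -2.4Δo = -2.4 × 22375 = -53700 cm⁻¹.
Relative to high-spin t₂g⁴ eg² (1 paired), the low-spin configuration has 2 additional pairs, contributing +2 × 17790 = +35580 cm⁻¹.
Combining: -53700 + 35580 = -18120 cm⁻¹.

-18120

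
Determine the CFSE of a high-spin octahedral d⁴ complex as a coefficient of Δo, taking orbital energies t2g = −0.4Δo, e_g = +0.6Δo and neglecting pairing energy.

-0.6 Δo

Configuration: t2g^3 e_g^1.
CFSE = 3(-0.4Δo) + 1(0.6Δo) = -1.2Δo + 0.6Δo = -0.6Δo.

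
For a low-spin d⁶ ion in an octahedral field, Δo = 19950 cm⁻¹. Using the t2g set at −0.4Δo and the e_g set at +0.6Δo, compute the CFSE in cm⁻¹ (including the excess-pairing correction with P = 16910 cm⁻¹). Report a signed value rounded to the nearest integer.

-14060

The d⁶ electrons fill as t2g^6 e_g^0.
CFSE(orbital) = 6×(-0.4Δo) + 0×(0.6Δo) = -2.4Δo; with Δo = 19950 cm⁻¹ that is -47880 cm⁻¹.
Relative to high-spin t2g^4 e_g^2 (1 paired), the low-spin configuration has 2 additional pairs, contributing +2 × 16910 = +33820 cm⁻¹.
Overall CFSE = -47880 + 33820 = -14060 cm⁻¹.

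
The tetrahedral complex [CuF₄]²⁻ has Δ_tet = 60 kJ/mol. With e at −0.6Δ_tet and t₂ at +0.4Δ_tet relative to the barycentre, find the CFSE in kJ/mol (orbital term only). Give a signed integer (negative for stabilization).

Each F⁻ contributes -1; 4 × (-1) = -4. With overall charge -2, Cu is in the +2 oxidation state.
Group 11 minus oxidation state +2 gives a d⁹ configuration for Cu²⁺.
Tetrahedral splitting is small, so the complex is high-spin.
Electron filling gives e⁴ t₂⁵.
CFSE(orbital) = 4×(-0.6Δ_tet) + 5×(0.4Δ_tet) = -0.4Δ_tet; with Δ_tet = 60 kJ/mol that is -24 kJ/mol.

-24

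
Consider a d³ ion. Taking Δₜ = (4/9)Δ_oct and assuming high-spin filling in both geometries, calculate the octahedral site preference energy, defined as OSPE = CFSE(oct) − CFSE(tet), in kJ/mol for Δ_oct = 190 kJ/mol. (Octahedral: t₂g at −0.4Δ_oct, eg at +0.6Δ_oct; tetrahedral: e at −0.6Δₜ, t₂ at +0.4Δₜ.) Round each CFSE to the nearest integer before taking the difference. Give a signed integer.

Octahedral (high-spin): t₂g³ eg⁰, CFSE = 3(−0.4) + 0(+0.6) = -1.2Δ_oct = -1.2 × 190 = -228 kJ/mol.
In a tetrahedral site the filling is e² t₂¹: CFSE(tet) = -0.8Δₜ = -0.8 × (4/9)(190) = -68 kJ/mol.
Subtracting, OSPE = -228 − (-68) = -160 kJ/mol.

-160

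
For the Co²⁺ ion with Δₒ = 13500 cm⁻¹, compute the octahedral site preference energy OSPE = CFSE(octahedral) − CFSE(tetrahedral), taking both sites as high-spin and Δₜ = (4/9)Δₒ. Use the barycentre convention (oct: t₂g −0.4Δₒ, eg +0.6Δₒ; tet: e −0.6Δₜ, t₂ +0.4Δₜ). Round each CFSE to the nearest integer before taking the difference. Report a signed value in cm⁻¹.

-3600

Co²⁺: group 9, so d-count = 9 − 2 = 7.
Octahedral high-spin t2g^5 e_g^2: CFSE = -0.8 × 13500 = -10800 cm⁻¹.
In a tetrahedral site the filling is e^4 t2^3: CFSE(tet) = -1.2Δₜ = -1.2 × (4/9)(13500) = -7200 cm⁻¹.
Subtracting, OSPE = -10800 − (-7200) = -3600 cm⁻¹.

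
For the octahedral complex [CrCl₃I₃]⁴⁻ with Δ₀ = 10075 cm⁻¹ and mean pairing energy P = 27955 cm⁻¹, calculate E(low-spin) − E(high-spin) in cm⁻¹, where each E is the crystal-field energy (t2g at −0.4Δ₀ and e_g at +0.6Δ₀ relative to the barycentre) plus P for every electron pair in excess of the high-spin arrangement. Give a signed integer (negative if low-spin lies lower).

Ligand charges: 3×(-1) from Cl⁻ and 3×(-1) from I⁻ sum to -6; with overall charge -4, Cr is +2.
Cr sits in group 6; removing 2 electrons leaves Cr²⁺ with 6 − 2 = 4 d electrons.
In the high-spin limit (t2g^3 e_g^1) the orbital term is -0.6Δ₀ = -6045 cm⁻¹, with no excess pairing.
Low-spin t2g^4 e_g^0 gives -1.6Δ₀ = -16120 cm⁻¹, but forming 1 extra pair costs 1P = 27955 cm⁻¹, so E(LS) = -16120 + 27955 = 11835 cm⁻¹.
Thus E(LS) − E(HS) = 17880 cm⁻¹.

17880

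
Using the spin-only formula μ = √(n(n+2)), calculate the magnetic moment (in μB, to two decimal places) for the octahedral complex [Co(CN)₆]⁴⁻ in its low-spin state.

Each CN⁻ contributes -1; 6 × (-1) = -6. With overall charge -4, Co is in the +2 oxidation state.
Co is in group 9, so Co²⁺ is d⁷ (9 − 2 = 7).
Configuration: t₂g⁶ eg¹ → 1 unpaired electron.
μ(spin-only) = √[1(1+2)] = √3 ≈ 1.73 μB.

1.73 μB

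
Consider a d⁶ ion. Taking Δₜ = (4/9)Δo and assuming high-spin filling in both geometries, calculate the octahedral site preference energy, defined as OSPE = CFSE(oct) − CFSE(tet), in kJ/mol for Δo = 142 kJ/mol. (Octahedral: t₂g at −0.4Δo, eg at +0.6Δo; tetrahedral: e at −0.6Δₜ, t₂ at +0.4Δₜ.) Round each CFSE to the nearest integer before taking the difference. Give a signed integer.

Octahedral high-spin t2g^4 e_g^2: CFSE = -0.4 × 142 = -57 kJ/mol.
In a tetrahedral site the filling is e^3 t2^3: CFSE(tet) = -0.6Δₜ = -0.6 × (4/9)(142) = -38 kJ/mol.
OSPE = -57 − (-38) = -19 kJ/mol.

-19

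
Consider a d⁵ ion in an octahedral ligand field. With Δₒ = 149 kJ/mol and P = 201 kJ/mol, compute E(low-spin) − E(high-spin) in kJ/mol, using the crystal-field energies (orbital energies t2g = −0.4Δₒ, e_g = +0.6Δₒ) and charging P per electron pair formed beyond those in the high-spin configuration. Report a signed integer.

High-spin d⁵ fills as t2g^3 e_g^2 with CFSE 3(−0.4) + 2(+0.6) = 0.0Δₒ = 0 kJ/mol.
Low-spin t2g^5 e_g^0 gives -2.0Δₒ = -298 kJ/mol, but forming 2 extra pairs costs 2P = 402 kJ/mol, so E(LS) = -298 + 402 = 104 kJ/mol.
Thus E(LS) − E(HS) = 104 kJ/mol.

104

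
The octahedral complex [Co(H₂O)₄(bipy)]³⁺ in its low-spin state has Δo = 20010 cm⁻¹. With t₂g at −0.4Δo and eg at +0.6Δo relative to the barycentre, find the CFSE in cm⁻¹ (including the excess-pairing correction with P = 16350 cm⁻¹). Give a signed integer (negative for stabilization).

Ligand charges: 4×(+0) from H₂O and 1×(+0) from bipy sum to +0; with overall charge +3, Co is +3.
Co sits in group 9; removing 3 electrons leaves Co³⁺ with 9 − 3 = 6 d electrons.
Configuration: t₂g⁶ eg⁰.
CFSE(orbital) = 6×(-0.4Δo) + 0×(0.6Δo) = -2.4Δo; with Δo = 20010 cm⁻¹ that is -48024 cm⁻¹.
High-spin d⁶ would be t₂g⁴ eg² with 1 pair; low-spin has 3, so 2 excess pairs cost +2P = +32700 cm⁻¹.
Overall CFSE = -48024 + 32700 = -15324 cm⁻¹.

-15324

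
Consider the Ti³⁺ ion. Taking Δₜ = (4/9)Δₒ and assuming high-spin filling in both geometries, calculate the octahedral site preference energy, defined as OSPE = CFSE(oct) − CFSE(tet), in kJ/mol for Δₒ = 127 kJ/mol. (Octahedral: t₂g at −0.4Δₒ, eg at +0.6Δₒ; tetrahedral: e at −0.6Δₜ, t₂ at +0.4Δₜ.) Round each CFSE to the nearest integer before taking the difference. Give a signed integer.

Group 4 minus oxidation state +3 gives a d¹ configuration for Ti³⁺.
Octahedral (high-spin): t₂g¹ eg⁰, CFSE = 1(−0.4) + 0(+0.6) = -0.4Δₒ = -0.4 × 127 = -51 kJ/mol.
Tetrahedral e¹ t₂⁰ gives -0.6Δₜ = -0.6 × (4/9) × 127 = -34 kJ/mol.
OSPE = -51 − (-34) = -17 kJ/mol.

-17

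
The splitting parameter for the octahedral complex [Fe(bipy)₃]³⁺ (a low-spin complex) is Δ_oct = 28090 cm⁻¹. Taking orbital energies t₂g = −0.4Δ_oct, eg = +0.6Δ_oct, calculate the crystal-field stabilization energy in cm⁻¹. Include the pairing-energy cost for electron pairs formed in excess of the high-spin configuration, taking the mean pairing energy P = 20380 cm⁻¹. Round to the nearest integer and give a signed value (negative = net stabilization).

-15420

bipy is neutral, so the +3 overall charge sits on Fe: oxidation state +3.
Fe is in group 8, so Fe³⁺ is d⁵ (8 − 3 = 5).
Electron filling gives t₂g⁵ eg⁰.
CFSE(orbital) = 5×(-0.4Δ_oct) + 0×(0.6Δ_oct) = -2.0Δ_oct; with Δ_oct = 28090 cm⁻¹ that is -56180 cm⁻¹.
Pairing penalty: 2 pairs vs 0 in the high-spin reference → 2 extra × P = 40760 cm⁻¹.
Net CFSE = -56180 + 40760 = -15420 cm⁻¹.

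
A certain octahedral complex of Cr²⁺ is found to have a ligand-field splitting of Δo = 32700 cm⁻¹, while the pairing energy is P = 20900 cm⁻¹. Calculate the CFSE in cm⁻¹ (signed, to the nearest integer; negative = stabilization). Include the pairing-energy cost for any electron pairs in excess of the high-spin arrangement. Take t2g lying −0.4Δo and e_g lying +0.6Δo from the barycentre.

Cr is in group 6, so Cr²⁺ is d⁴ (6 − 2 = 4).
Here Δo > P (32700 > 20900), so the low-spin state is favoured.
That gives t2g^4 e_g^0.
Orbital CFSE = -1.6Δo = -1.6 × 32700 = -52320 cm⁻¹.
Excess pairs vs high-spin: 1 − 0 = 1; pairing cost = +20900 cm⁻¹.
Net CFSE = -52320 + 20900 = -31420 cm⁻¹.

-31420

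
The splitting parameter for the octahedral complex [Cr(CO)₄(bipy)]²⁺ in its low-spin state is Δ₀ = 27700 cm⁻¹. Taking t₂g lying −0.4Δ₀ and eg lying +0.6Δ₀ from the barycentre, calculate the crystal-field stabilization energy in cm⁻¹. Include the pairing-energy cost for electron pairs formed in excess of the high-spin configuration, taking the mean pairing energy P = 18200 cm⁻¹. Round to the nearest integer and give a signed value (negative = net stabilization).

-26120

Ligand charges: 4×(+0) from CO and 1×(+0) from bipy sum to +0; with overall charge +2, Cr is +2.
Cr is in group 6, so Cr²⁺ is d⁴ (6 − 2 = 4).
Electron filling gives t₂g⁴ eg⁰.
The orbital stabilization is -1.6Δ₀ = -1.6 × 27700 = -44320 cm⁻¹.
Relative to high-spin t₂g³ eg¹ (0 paired), the low-spin configuration has 1 additional pair, contributing +1 × 18200 = +18200 cm⁻¹.
Overall CFSE = -44320 + 18200 = -26120 cm⁻¹.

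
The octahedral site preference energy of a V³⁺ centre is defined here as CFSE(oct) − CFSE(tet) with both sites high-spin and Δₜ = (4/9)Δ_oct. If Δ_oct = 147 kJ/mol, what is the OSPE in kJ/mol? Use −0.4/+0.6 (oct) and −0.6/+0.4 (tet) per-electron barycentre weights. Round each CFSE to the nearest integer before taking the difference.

V is in group 5, so V³⁺ is d² (5 − 3 = 2).
Octahedral (high-spin): t₂g² eg⁰, CFSE = 2(−0.4) + 0(+0.6) = -0.8Δ_oct = -0.8 × 147 = -118 kJ/mol.
Tetrahedral: e² t₂⁰, CFSE = 2(−0.6) + 0(+0.4) = -1.2Δₜ = -1.2 × (4/9) × 147 = -78 kJ/mol.
Subtracting, OSPE = -118 − (-78) = -40 kJ/mol.

-40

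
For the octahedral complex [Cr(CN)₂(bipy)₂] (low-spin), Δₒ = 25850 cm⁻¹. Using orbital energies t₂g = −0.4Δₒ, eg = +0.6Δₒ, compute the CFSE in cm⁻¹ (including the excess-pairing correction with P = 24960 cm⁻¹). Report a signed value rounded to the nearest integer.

Ligand charges: 2×(-1) from CN⁻ and 2×(+0) from bipy sum to -2; with overall charge +0, Cr is +2.
Cr is in group 6, so Cr²⁺ is d⁴ (6 − 2 = 4).
The d⁴ electrons fill as t₂g⁴ eg⁰.
Orbital CFSE = 4(-0.4) + 0(0.6) = -1.6Δₒ = -1.6 × 25850 = -41360 cm⁻¹.
Pairing penalty: 1 pair vs 0 in the high-spin reference → 1 extra × P = 24960 cm⁻¹.
Combining: -41360 + 24960 = -16400 cm⁻¹.

-16400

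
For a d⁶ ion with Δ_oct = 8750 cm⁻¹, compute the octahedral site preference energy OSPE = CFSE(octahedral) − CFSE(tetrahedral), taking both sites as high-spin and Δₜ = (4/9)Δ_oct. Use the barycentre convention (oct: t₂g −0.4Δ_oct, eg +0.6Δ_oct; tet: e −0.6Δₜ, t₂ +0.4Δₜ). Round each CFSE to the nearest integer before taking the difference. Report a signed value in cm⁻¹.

In an octahedral site d⁶ (HS) is t2g^4 e_g^2, giving CFSE(oct) = -0.4Δ_oct = -3500 cm⁻¹.
Tetrahedral e^3 t2^3 gives -0.6Δₜ = -0.6 × (4/9) × 8750 = -2333 cm⁻¹.
Subtracting, OSPE = -3500 − (-2333) = -1167 cm⁻¹.

-1167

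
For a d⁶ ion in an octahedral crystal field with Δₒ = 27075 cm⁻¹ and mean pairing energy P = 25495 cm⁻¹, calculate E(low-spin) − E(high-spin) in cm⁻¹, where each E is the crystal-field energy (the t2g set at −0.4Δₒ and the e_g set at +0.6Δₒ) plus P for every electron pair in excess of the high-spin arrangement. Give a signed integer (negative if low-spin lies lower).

High-spin: t2g^4 e_g^2, CFSE = -0.4Δₒ = -10830 cm⁻¹.
Low-spin: t2g^6 e_g^0, orbital CFSE = -2.4Δₒ = -64980 cm⁻¹; plus 2 excess pairs × P = +50990 cm⁻¹; total -13990 cm⁻¹.
E(LS) − E(HS) = -13990 − (-10830) = -3160 cm⁻¹.

-3160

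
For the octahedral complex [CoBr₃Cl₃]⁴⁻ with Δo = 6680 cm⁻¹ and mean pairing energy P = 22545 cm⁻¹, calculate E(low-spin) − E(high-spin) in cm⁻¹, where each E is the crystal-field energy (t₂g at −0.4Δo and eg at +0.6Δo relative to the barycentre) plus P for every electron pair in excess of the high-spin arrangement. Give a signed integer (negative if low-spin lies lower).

15865

Ligand charges: 3×(-1) from Br⁻ and 3×(-1) from Cl⁻ sum to -6; with overall charge -4, Co is +2.
Co is in group 9, so Co²⁺ is d⁷ (9 − 2 = 7).
High-spin: t₂g⁵ eg², CFSE = -0.8Δo = -5344 cm⁻¹.
For low-spin the configuration is t₂g⁶ eg¹: orbital energy -1.8 × 6680 = -12024 cm⁻¹, and 1 additional pair relative to high-spin adds 22545 cm⁻¹, giving 10521 cm⁻¹.
The difference is 10521 − (-5344) = 15865 cm⁻¹, so high-spin lies lower.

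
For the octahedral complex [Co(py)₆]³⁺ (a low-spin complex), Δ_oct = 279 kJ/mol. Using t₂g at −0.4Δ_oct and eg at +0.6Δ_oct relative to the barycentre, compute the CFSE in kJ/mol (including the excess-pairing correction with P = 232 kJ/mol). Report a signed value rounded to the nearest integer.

-206

py is neutral, so the +3 overall charge sits on Co: oxidation state +3.
Co is in group 9, so Co³⁺ is d⁶ (9 − 3 = 6).
Configuration: t₂g⁶ eg⁰.
Orbital CFSE = 6(-0.4) + 0(0.6) = -2.4Δ_oct = -2.4 × 279 = -670 kJ/mol.
High-spin d⁶ would be t₂g⁴ eg² with 1 pair; low-spin has 3, so 2 excess pairs cost +2P = +464 kJ/mol.
Overall CFSE = -670 + 464 = -206 kJ/mol.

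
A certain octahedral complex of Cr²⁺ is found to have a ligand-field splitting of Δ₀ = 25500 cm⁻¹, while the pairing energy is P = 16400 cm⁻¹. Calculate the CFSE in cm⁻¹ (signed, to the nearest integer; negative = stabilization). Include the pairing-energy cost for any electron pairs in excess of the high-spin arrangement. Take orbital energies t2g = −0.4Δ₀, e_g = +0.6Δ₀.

Cr²⁺: group 6, so d-count = 6 − 2 = 4.
With Δ₀ > P the complex is low-spin.
That gives t2g^4 e_g^0.
Orbital CFSE = -1.6Δ₀ = -1.6 × 25500 = -40800 cm⁻¹.
Excess pairs vs high-spin: 1 − 0 = 1; pairing cost = +16400 cm⁻¹.
Net CFSE = -40800 + 16400 = -24400 cm⁻¹.

-24400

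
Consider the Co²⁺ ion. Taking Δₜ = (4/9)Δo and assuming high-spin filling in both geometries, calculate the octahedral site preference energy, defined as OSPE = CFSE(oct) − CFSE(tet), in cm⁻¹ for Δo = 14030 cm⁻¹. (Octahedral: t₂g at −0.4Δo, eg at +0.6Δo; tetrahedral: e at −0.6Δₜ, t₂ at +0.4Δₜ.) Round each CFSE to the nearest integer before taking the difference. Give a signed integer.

-3741

Co²⁺: group 9, so d-count = 9 − 2 = 7.
Octahedral (high-spin): t2g^5 e_g^2, CFSE = 5(−0.4) + 2(+0.6) = -0.8Δo = -0.8 × 14030 = -11224 cm⁻¹.
Tetrahedral e^4 t2^3 gives -1.2Δₜ = -1.2 × (4/9) × 14030 = -7483 cm⁻¹.
Subtracting, OSPE = -11224 − (-7483) = -3741 cm⁻¹.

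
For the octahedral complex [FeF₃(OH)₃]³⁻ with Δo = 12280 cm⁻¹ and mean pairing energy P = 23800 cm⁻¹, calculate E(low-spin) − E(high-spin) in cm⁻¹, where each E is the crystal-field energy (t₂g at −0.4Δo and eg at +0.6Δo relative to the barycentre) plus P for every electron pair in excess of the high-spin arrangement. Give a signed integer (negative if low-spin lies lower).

23040

Ligand charges: 3×(-1) from F⁻ and 3×(-1) from OH⁻ sum to -6; with overall charge -3, Fe is +3.
Group 8 minus oxidation state +3 gives a d⁵ configuration for Fe³⁺.
High-spin: t₂g³ eg², CFSE = 0.0Δo = 0 cm⁻¹.
For low-spin the configuration is t₂g⁵ eg⁰: orbital energy -2.0 × 12280 = -24560 cm⁻¹, and 2 additional pairs relative to high-spin add 47600 cm⁻¹, giving 23040 cm⁻¹.
The difference is 23040 − (0) = 23040 cm⁻¹, so high-spin lies lower.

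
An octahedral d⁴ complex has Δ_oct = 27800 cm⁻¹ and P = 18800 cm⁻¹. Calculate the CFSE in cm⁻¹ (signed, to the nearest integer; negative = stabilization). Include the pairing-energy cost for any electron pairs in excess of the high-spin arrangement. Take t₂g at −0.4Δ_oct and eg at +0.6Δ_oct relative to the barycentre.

-25680

Δ_oct > P, so pairing is preferred: the ground state is low-spin.
That gives t₂g⁴ eg⁰.
Orbital CFSE = -1.6Δ_oct = -1.6 × 27800 = -44480 cm⁻¹.
Excess pairs vs high-spin: 1 − 0 = 1; pairing cost = +18800 cm⁻¹.
Net CFSE = -44480 + 18800 = -25680 cm⁻¹.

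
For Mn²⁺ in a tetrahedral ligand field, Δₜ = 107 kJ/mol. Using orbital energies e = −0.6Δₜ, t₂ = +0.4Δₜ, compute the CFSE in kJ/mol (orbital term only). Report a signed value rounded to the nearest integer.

Group 7 minus oxidation state +2 gives a d⁵ configuration for Mn²⁺.
With tetrahedral geometry the complex is necessarily high-spin.
The d⁵ electrons fill as e² t₂³.
Orbital CFSE = 2(-0.6) + 3(0.4) = 0.0Δₜ = 0.0 × 107 = 0 kJ/mol.

0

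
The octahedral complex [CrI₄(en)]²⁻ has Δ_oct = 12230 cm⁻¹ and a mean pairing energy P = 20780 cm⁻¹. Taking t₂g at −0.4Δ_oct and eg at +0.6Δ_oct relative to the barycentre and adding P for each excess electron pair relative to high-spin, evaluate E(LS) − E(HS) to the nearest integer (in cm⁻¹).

Ligand charges: 4×(-1) from I⁻ and 1×(+0) from en sum to -4; with overall charge -2, Cr is +2.
Cr is in group 6, so Cr²⁺ is d⁴ (6 − 2 = 4).
High-spin: t₂g³ eg¹, CFSE = -0.6Δ_oct = -7338 cm⁻¹.
Low-spin: t₂g⁴ eg⁰, orbital CFSE = -1.6Δ_oct = -19568 cm⁻¹; plus 1 excess pair × P = +20780 cm⁻¹; total 1212 cm⁻¹.
Thus E(LS) − E(HS) = 8550 cm⁻¹.

8550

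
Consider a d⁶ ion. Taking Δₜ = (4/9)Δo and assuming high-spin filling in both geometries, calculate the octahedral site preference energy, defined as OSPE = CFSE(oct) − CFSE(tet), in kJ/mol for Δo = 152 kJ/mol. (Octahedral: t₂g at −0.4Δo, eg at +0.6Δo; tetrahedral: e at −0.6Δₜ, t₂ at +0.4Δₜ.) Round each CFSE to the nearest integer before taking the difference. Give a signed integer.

Octahedral (high-spin): t2g^4 e_g^2, CFSE = 4(−0.4) + 2(+0.6) = -0.4Δo = -0.4 × 152 = -61 kJ/mol.
In a tetrahedral site the filling is e^3 t2^3: CFSE(tet) = -0.6Δₜ = -0.6 × (4/9)(152) = -41 kJ/mol.
Subtracting, OSPE = -61 − (-41) = -20 kJ/mol.

-20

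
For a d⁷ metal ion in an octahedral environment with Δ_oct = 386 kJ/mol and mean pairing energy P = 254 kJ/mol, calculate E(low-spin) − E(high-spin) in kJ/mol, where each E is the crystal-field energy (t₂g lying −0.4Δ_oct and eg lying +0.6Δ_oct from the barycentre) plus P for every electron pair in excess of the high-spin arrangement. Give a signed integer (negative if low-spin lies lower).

High-spin: t₂g⁵ eg², CFSE = -0.8Δ_oct = -309 kJ/mol.
Low-spin: t₂g⁶ eg¹, orbital CFSE = -1.8Δ_oct = -695 kJ/mol; plus 1 excess pair × P = +254 kJ/mol; total -441 kJ/mol.
The difference is -441 − (-309) = -132 kJ/mol, so low-spin lies lower.

-132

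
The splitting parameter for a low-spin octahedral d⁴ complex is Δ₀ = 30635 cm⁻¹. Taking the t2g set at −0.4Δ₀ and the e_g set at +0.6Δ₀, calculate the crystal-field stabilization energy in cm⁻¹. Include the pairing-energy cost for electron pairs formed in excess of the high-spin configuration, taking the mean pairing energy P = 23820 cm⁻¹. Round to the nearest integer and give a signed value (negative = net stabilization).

-25196

Configuration: t2g^4 e_g^0.
CFSE(orbital) = 4×(-0.4Δ₀) + 0×(0.6Δ₀) = -1.6Δ₀; with Δ₀ = 30635 cm⁻¹ that is -49016 cm⁻¹.
Relative to high-spin t2g^3 e_g^1 (0 paired), the low-spin configuration has 1 additional pair, contributing +1 × 23820 = +23820 cm⁻¹.
Net CFSE = -49016 + 23820 = -25196 cm⁻¹.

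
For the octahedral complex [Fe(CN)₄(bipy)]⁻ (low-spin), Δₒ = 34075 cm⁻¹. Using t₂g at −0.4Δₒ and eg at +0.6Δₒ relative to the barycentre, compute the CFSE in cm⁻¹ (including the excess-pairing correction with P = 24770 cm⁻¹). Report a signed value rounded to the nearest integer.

Ligand charges: 4×(-1) from CN⁻ and 1×(+0) from bipy sum to -4; with overall charge -1, Fe is +3.
Group 8 minus oxidation state +3 gives a d⁵ configuration for Fe³⁺.
Electron filling gives t₂g⁵ eg⁰.
The orbital stabilization is -2.0Δₒ = -2.0 × 34075 = -68150 cm⁻¹.
High-spin d⁵ would be t₂g³ eg² with 0 pairs; low-spin has 2, so 2 excess pairs cost +2P = +49540 cm⁻¹.
Combining: -68150 + 49540 = -18610 cm⁻¹.

-18610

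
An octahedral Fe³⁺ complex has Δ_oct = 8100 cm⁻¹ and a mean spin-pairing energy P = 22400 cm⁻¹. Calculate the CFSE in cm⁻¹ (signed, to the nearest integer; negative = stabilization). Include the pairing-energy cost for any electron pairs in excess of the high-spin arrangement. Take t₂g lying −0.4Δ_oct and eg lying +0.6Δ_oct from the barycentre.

0

Fe sits in group 8; removing 3 electrons leaves Fe³⁺ with 8 − 3 = 5 d electrons.
Here Δ_oct < P (8100 < 22400), so the high-spin state is favoured.
Configuration: t₂g³ eg².
Orbital CFSE = 0.0Δ_oct = 0.0 × 8100 = 0 cm⁻¹.
High-spin has no excess pairs, so no pairing correction applies.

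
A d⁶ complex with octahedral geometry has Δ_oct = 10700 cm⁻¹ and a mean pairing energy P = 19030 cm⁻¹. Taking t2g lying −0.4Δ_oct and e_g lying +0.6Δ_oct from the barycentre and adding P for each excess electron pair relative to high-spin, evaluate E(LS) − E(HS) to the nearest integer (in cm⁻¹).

High-spin d⁶ fills as t2g^4 e_g^2 with CFSE 4(−0.4) + 2(+0.6) = -0.4Δ_oct = -4280 cm⁻¹.
Low-spin t2g^6 e_g^0 gives -2.4Δ_oct = -25680 cm⁻¹, but forming 2 extra pairs costs 2P = 38060 cm⁻¹, so E(LS) = -25680 + 38060 = 12380 cm⁻¹.
E(LS) − E(HS) = 12380 − (-4280) = 16660 cm⁻¹.

16660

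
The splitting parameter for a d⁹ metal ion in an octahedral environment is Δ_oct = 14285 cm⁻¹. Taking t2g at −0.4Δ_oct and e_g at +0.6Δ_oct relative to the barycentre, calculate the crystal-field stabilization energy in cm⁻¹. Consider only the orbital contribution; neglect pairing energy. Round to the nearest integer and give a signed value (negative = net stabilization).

-8571

For octahedral d⁹ the high- and low-spin configurations coincide.
Electron filling gives t2g^6 e_g^3.
Orbital CFSE = 6(-0.4) + 3(0.6) = -0.6Δ_oct = -0.6 × 14285 = -8571 cm⁻¹.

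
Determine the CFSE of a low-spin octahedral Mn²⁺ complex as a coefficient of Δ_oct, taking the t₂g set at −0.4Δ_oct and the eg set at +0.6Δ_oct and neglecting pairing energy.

Group 7 minus oxidation state +2 gives a d⁵ configuration for Mn²⁺.
Configuration: t₂g⁵ eg⁰.
CFSE = 5(-0.4Δ_oct) + 0(0.6Δ_oct) = -2.0Δ_oct + 0.0Δ_oct = -2.0Δ_oct.

-2.0 Δ_oct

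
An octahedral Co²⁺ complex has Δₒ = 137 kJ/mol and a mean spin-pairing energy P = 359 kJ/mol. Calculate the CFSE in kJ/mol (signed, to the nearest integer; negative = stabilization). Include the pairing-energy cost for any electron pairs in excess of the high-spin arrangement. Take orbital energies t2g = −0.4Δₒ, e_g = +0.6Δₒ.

Co is in group 9, so Co²⁺ is d⁷ (9 − 2 = 7).
Δₒ < P, so pairing is avoided: the ground state is high-spin.
Filling d⁷ accordingly: t2g^5 e_g^2.
Orbital CFSE = -0.8Δₒ = -0.8 × 137 = -110 kJ/mol.
High-spin has no excess pairs, so no pairing correction applies.

-110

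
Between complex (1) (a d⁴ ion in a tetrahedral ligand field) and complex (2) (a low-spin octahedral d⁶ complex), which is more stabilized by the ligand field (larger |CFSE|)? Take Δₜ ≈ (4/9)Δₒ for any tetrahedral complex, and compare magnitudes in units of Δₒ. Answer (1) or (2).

(2)

(1): With tetrahedral geometry the complex is necessarily high-spin; e² t₂², CFSE = -0.4Δₜ ≈ -0.18Δₒ.
(2): t₂g⁶ eg⁰, CFSE = -2.4Δₒ.
So (2) has the larger |CFSE|.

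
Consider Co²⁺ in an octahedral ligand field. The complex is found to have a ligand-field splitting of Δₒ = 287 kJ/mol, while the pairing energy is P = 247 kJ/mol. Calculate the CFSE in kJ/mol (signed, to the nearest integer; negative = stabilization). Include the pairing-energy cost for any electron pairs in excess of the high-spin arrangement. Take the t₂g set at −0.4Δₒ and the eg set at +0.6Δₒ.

-270

Co²⁺: group 9, so d-count = 9 − 2 = 7.
Since Δₒ = 287 kJ/mol > P = 247 kJ/mol, the complex adopts the low-spin configuration.
Configuration: t₂g⁶ eg¹.
Orbital CFSE = -1.8Δₒ = -1.8 × 287 = -517 kJ/mol.
Excess pairs vs high-spin: 3 − 2 = 1; pairing cost = +247 kJ/mol.
Net CFSE = -517 + 247 = -270 kJ/mol.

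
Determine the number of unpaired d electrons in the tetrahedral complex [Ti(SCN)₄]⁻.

Each SCN⁻ contributes -1; 4 × (-1) = -4. With overall charge -1, Ti is in the +3 oxidation state.
Group 4 minus oxidation state +3 gives a d¹ configuration for Ti³⁺.
Tetrahedral fields are weak (Δₜ ≈ 4/9 Δₒ), so electrons fill high-spin.
Configuration: e¹ t₂⁰, giving 1 unpaired electron.

1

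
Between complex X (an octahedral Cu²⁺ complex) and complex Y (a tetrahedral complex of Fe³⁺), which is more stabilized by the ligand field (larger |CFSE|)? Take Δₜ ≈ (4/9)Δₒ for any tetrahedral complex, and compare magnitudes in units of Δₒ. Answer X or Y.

X

X: Cu is in group 11, so Cu²⁺ is d⁹ (11 − 2 = 9); t2g^6 e_g^3, CFSE = -0.6Δₒ.
Y: Fe³⁺: group 8, so d-count = 8 − 3 = 5; With tetrahedral geometry the complex is necessarily high-spin; e² t₂³, CFSE = 0.0Δₜ ≈ 0.00Δₒ.
So X has the larger |CFSE|.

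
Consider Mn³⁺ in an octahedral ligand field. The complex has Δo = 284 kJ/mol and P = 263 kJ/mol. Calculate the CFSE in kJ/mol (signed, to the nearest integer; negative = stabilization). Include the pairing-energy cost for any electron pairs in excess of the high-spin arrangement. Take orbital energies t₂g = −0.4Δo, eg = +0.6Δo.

Mn sits in group 7; removing 3 electrons leaves Mn³⁺ with 7 − 3 = 4 d electrons.
Since Δo = 284 kJ/mol > P = 263 kJ/mol, the complex adopts the low-spin configuration.
Configuration: t₂g⁴ eg⁰.
Orbital CFSE = -1.6Δo = -1.6 × 284 = -454 kJ/mol.
Excess pairs vs high-spin: 1 − 0 = 1; pairing cost = +263 kJ/mol.
Net CFSE = -454 + 263 = -191 kJ/mol.

-191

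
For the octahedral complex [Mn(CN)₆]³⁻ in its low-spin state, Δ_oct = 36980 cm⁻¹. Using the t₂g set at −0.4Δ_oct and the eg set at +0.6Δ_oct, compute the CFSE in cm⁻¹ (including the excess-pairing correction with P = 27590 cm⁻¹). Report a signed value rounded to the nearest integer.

Each CN⁻ contributes -1; 6 × (-1) = -6. With overall charge -3, Mn is in the +3 oxidation state.
Mn³⁺: group 7, so d-count = 7 − 3 = 4.
Electron filling gives t₂g⁴ eg⁰.
Orbital CFSE = 4(-0.4) + 0(0.6) = -1.6Δ_oct = -1.6 × 36980 = -59168 cm⁻¹.
High-spin d⁴ would be t₂g³ eg¹ with 0 pairs; low-spin has 1, so 1 excess pair costs +1P = +27590 cm⁻¹.
Net CFSE = -59168 + 27590 = -31578 cm⁻¹.

-31578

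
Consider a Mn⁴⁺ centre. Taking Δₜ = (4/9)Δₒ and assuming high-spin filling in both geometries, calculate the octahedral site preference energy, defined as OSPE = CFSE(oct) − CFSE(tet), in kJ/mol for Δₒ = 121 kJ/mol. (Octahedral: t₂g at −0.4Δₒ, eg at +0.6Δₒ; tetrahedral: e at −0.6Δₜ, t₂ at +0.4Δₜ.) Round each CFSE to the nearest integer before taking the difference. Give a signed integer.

-102

Mn⁴⁺: group 7, so d-count = 7 − 4 = 3.
Octahedral high-spin t2g^3 e_g^0: CFSE = -1.2 × 121 = -145 kJ/mol.
Tetrahedral: e^2 t2^1, CFSE = 2(−0.6) + 1(+0.4) = -0.8Δₜ = -0.8 × (4/9) × 121 = -43 kJ/mol.
Subtracting, OSPE = -145 − (-43) = -102 kJ/mol.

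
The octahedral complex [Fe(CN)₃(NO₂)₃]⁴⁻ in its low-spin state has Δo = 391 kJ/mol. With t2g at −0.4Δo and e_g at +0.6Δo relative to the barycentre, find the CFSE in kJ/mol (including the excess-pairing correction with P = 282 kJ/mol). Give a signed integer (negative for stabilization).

Ligand charges: 3×(-1) from CN⁻ and 3×(-1) from NO₂⁻ sum to -6; with overall charge -4, Fe is +2.
Fe is in group 8, so Fe²⁺ is d⁶ (8 − 2 = 6).
The d⁶ electrons fill as t2g^6 e_g^0.
Orbital CFSE = 6(-0.4) + 0(0.6) = -2.4Δo = -2.4 × 391 = -938 kJ/mol.
Pairing penalty: 3 pairs vs 1 in the high-spin reference → 2 extra × P = 564 kJ/mol.
Overall CFSE = -938 + 564 = -374 kJ/mol.

-374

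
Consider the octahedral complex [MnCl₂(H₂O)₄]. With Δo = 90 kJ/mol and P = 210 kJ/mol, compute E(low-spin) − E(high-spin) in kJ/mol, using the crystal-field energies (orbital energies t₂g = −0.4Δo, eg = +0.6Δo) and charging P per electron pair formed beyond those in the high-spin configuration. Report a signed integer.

Ligand charges: 2×(-1) from Cl⁻ and 4×(+0) from H₂O sum to -2; with overall charge +0, Mn is +2.
Mn²⁺: group 7, so d-count = 7 − 2 = 5.
In the high-spin limit (t₂g³ eg²) the orbital term is 0.0Δo = 0 kJ/mol, with no excess pairing.
Low-spin t₂g⁵ eg⁰ gives -2.0Δo = -180 kJ/mol, but forming 2 extra pairs costs 2P = 420 kJ/mol, so E(LS) = -180 + 420 = 240 kJ/mol.
E(LS) − E(HS) = 240 − (0) = 240 kJ/mol.

240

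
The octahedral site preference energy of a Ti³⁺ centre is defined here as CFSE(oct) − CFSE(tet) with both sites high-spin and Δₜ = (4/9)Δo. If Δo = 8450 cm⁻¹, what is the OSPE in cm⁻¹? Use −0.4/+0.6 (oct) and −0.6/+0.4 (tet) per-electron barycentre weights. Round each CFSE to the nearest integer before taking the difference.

-1127

Group 4 minus oxidation state +3 gives a d¹ configuration for Ti³⁺.
Octahedral high-spin t2g^1 e_g^0: CFSE = -0.4 × 8450 = -3380 cm⁻¹.
Tetrahedral e^1 t2^0 gives -0.6Δₜ = -0.6 × (4/9) × 8450 = -2253 cm⁻¹.
OSPE = CFSE(oct) − CFSE(tet) = -3380 − (-2253) = -1127 cm⁻¹.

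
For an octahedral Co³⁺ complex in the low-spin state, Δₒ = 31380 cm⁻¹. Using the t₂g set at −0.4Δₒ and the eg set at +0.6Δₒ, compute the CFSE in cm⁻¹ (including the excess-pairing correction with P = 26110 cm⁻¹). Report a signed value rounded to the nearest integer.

Co is in group 9, so Co³⁺ is d⁶ (9 − 3 = 6).
Electron filling gives t₂g⁶ eg⁰.
Orbital CFSE = 6(-0.4) + 0(0.6) = -2.4Δₒ = -2.4 × 31380 = -75312 cm⁻¹.
Pairing penalty: 3 pairs vs 1 in the high-spin reference → 2 extra × P = 52220 cm⁻¹.
Overall CFSE = -75312 + 52220 = -23092 cm⁻¹.

-23092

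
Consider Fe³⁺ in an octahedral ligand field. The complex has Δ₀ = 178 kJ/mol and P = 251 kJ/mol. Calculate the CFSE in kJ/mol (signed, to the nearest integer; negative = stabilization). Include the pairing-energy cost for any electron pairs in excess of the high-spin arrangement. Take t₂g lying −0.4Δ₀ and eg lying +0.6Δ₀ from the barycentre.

Group 8 minus oxidation state +3 gives a d⁵ configuration for Fe³⁺.
Since Δ₀ = 178 kJ/mol < P = 251 kJ/mol, the complex adopts the high-spin configuration.
That gives t₂g³ eg².
Orbital CFSE = 0.0Δ₀ = 0.0 × 178 = 0 kJ/mol.
High-spin has no excess pairs, so no pairing correction applies.

0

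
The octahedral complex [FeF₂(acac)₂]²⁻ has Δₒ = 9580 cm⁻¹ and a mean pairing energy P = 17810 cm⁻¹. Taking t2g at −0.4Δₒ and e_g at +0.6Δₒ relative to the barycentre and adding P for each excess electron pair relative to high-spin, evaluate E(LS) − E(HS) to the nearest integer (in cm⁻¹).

16460

Ligand charges: 2×(-1) from F⁻ and 2×(-1) from acac⁻ sum to -4; with overall charge -2, Fe is +2.
Fe is in group 8, so Fe²⁺ is d⁶ (8 − 2 = 6).
High-spin d⁶ fills as t2g^4 e_g^2 with CFSE 4(−0.4) + 2(+0.6) = -0.4Δₒ = -3832 cm⁻¹.
Low-spin t2g^6 e_g^0 gives -2.4Δₒ = -22992 cm⁻¹, but forming 2 extra pairs costs 2P = 35620 cm⁻¹, so E(LS) = -22992 + 35620 = 12628 cm⁻¹.
E(LS) − E(HS) = 12628 − (-3832) = 16460 cm⁻¹.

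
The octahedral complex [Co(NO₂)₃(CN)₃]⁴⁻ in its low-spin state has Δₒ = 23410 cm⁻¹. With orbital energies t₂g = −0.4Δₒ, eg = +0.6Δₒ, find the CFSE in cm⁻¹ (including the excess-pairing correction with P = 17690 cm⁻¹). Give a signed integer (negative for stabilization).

Ligand charges: 3×(-1) from NO₂⁻ and 3×(-1) from CN⁻ sum to -6; with overall charge -4, Co is +2.
Co²⁺: group 9, so d-count = 9 − 2 = 7.
Configuration: t₂g⁶ eg¹.
Orbital CFSE = 6(-0.4) + 1(0.6) = -1.8Δₒ = -1.8 × 23410 = -42138 cm⁻¹.
Pairing penalty: 3 pairs vs 2 in the high-spin reference → 1 extra × P = 17690 cm⁻¹.
Combining: -42138 + 17690 = -24448 cm⁻¹.

-24448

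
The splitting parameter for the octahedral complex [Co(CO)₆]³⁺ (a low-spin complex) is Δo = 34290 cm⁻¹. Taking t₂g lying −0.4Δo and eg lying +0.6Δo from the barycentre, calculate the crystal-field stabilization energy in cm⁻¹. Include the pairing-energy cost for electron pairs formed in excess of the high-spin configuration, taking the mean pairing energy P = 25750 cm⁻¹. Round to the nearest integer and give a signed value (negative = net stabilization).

-30796

CO is neutral, so the +3 overall charge sits on Co: oxidation state +3.
Co is in group 9, so Co³⁺ is d⁶ (9 − 3 = 6).
Configuration: t₂g⁶ eg⁰.
CFSE(orbital) = 6×(-0.4Δo) + 0×(0.6Δo) = -2.4Δo; with Δo = 34290 cm⁻¹ that is -82296 cm⁻¹.
Relative to high-spin t₂g⁴ eg² (1 paired), the low-spin configuration has 2 additional pairs, contributing +2 × 25750 = +51500 cm⁻¹.
Combining: -82296 + 51500 = -30796 cm⁻¹.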